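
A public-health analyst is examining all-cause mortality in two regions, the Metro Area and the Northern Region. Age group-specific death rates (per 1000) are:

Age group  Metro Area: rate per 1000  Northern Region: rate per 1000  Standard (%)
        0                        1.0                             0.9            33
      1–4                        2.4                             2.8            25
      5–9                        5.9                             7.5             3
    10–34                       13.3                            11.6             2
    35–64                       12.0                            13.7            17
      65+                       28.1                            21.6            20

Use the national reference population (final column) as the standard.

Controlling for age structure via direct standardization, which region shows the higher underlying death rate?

Standard weights: 0.33, 0.25, 0.03, 0.02, 0.17, 0.20.
The Metro Area: 0.3300×1.0 + 0.2500×2.4 + 0.0300×5.9 + 0.0200×13.3 + 0.1700×12.0 + 0.2000×28.1 = 9.0330 per 1000.
The Northern Region: 0.3300×0.9 + 0.2500×2.8 + 0.0300×7.5 + 0.0200×11.6 + 0.1700×13.7 + 0.2000×21.6 = 8.1030 per 1000.

Metro Area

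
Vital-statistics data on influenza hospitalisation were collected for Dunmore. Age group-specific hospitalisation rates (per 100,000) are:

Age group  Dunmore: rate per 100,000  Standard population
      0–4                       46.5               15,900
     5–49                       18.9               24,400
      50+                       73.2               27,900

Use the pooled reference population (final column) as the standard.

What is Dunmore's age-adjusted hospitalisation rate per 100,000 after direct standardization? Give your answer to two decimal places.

Standard total = 68,200; weights = 0.2331, 0.3578, 0.4091.
Standardized rate: 0.2331×46.5 + 0.3578×18.9 + 0.4091×73.2 = 47.5482 per 100,000.

47.55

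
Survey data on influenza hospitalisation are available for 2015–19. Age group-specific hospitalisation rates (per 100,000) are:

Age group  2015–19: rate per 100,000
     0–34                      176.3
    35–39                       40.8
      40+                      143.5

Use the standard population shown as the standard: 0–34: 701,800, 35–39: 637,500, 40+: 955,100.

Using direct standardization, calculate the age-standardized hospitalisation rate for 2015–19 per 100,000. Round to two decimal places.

125.00

Standard total = 2,294,400; weights = 0.3059, 0.2779, 0.4163.
Standardized rate: 0.3059×176.3 + 0.2779×40.8 + 0.4163×143.5 = 124.9975 per 100,000.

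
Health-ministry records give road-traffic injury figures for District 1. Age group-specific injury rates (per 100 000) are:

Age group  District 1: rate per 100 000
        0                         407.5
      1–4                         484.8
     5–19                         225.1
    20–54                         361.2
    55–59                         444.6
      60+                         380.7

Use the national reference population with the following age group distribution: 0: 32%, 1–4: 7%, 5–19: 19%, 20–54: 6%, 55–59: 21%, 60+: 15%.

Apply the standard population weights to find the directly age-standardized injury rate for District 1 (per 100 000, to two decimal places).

Standard weights: 0.32, 0.07, 0.19, 0.06, 0.21, 0.15.
Standardized rate: 0.3200×407.5 + 0.0700×484.8 + 0.1900×225.1 + 0.0600×361.2 + 0.2100×444.6 + 0.1500×380.7 = 379.2480 per 100 000.

379.25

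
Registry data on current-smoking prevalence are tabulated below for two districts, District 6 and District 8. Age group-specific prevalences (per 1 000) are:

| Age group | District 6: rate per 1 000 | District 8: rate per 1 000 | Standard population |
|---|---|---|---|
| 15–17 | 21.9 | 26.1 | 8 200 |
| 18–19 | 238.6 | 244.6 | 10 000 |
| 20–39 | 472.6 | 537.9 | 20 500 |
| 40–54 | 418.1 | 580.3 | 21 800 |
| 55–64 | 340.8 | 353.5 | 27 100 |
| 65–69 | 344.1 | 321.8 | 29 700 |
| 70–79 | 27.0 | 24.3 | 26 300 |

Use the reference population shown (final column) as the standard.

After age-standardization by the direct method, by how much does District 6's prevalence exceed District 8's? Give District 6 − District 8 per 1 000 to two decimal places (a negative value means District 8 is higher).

Standard total = 143 600; weights = 0.0571, 0.0696, 0.1428, 0.1518, 0.1887, 0.2068, 0.1831.
District 6: 0.0571×21.9 + 0.0696×238.6 + 0.1428×472.6 + 0.1518×418.1 + 0.1887×340.8 + 0.2068×344.1 + 0.1831×27.0 = 289.2341 per 1 000.
District 8: 0.0571×26.1 + 0.0696×244.6 + 0.1428×537.9 + 0.1518×580.3 + 0.1887×353.5 + 0.2068×321.8 + 0.1831×24.3 = 321.1275 per 1 000.
Difference = 289.2341 − 321.1275 = -31.8935.

-31.89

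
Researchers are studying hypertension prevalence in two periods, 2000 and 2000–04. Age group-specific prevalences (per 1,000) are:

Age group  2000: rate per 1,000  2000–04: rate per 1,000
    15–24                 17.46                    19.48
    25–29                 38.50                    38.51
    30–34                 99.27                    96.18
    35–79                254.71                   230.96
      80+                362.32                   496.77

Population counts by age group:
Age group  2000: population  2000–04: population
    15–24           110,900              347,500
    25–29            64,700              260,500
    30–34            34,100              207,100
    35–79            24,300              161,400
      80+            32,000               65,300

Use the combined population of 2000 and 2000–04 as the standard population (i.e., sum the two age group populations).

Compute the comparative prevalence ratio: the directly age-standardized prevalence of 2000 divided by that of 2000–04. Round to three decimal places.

0.935

Combined standard total = 1,307,800; weights = 0.3505, 0.2487, 0.1844, 0.1420, 0.0744.
2000: 0.3505×17.46 + 0.2487×38.50 + 0.1844×99.27 + 0.1420×254.71 + 0.0744×362.32 = 97.1258 per 1,000.
2000–04: 0.3505×19.48 + 0.2487×38.51 + 0.1844×96.18 + 0.1420×230.96 + 0.0744×496.77 = 103.8972 per 1,000.
Ratio = 97.1258 ÷ 103.8972 = 0.93483.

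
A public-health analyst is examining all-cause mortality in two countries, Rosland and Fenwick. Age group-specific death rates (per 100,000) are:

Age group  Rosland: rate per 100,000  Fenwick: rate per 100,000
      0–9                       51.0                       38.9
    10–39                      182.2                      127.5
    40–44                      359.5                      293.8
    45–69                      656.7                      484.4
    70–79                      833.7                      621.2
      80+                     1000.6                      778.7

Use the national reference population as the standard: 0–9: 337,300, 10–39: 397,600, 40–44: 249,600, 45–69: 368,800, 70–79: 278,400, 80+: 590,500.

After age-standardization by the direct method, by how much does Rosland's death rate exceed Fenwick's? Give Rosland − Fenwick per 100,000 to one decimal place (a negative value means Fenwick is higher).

133.2

Standard total = 2,222,200; weights = 0.1518, 0.1789, 0.1123, 0.1660, 0.1253, 0.2657.
Rosland: 0.1518×51.0 + 0.1789×182.2 + 0.1123×359.5 + 0.1660×656.7 + 0.1253×833.7 + 0.2657×1000.6 = 560.0412 per 100,000.
Fenwick: 0.1518×38.9 + 0.1789×127.5 + 0.1123×293.8 + 0.1660×484.4 + 0.1253×621.2 + 0.2657×778.7 = 426.8556 per 100,000.
Difference = 560.0412 − 426.8556 = 133.1856.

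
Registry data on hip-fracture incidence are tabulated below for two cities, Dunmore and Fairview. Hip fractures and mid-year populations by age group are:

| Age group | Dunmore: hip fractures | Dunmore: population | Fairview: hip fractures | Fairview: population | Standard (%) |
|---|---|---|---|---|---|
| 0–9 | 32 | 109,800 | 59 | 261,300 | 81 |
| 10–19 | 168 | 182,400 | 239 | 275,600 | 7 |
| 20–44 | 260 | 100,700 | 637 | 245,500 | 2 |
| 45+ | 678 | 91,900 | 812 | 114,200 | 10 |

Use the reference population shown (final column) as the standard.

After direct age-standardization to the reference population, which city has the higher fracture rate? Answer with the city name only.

Dunmore

Age-specific rates per 100,000 for Dunmore: 29.14, 92.11, 258.19, 737.76.
For Fairview: 22.58, 86.72, 259.47, 711.03.
Standard weights: 0.81, 0.07, 0.02, 0.10.
Dunmore: 0.8100×29.14 + 0.0700×92.11 + 0.0200×258.19 + 0.1000×737.76 = 108.9936 per 100,000.
Fairview: 0.8100×22.58 + 0.0700×86.72 + 0.0200×259.47 + 0.1000×711.03 = 100.6525 per 100,000.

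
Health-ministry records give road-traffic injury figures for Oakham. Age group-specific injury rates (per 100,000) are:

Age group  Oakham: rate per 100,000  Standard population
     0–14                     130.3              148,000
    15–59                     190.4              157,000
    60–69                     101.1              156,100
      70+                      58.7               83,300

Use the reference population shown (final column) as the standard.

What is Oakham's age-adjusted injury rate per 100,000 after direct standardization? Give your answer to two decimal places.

128.30

Standard total = 544,400; weights = 0.2719, 0.2884, 0.2867, 0.1530.
Standardized rate: 0.2719×130.3 + 0.2884×190.4 + 0.2867×101.1 + 0.1530×58.7 = 128.3039 per 100,000.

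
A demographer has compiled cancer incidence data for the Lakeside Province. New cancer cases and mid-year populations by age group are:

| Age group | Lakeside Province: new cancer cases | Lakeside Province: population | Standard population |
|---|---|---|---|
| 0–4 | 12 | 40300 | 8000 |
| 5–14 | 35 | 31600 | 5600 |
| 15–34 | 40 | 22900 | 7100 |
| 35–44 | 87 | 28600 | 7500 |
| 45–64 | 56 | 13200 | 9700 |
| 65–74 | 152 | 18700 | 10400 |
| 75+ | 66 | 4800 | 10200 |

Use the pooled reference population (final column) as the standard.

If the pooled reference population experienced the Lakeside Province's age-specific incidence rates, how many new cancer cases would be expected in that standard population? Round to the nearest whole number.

Age-specific rates per 100000 for the Lakeside Province: 29.78, 110.76, 174.67, 304.20, 424.24, 812.83, 1375.00.
Expected new cancer cases = Σ (standard pop × age-specific rate ÷ 100000)
= 8000×29.78/100000 + 5600×110.76/100000 + 7100×174.67/100000 + 7500×304.20/100000 + 9700×424.24/100000 + 10400×812.83/100000 + 10200×1375.00/100000
= 2.38 + 6.20 + 12.40 + 22.81 + 41.15 + 84.53 + 140.25 = 309.74.

310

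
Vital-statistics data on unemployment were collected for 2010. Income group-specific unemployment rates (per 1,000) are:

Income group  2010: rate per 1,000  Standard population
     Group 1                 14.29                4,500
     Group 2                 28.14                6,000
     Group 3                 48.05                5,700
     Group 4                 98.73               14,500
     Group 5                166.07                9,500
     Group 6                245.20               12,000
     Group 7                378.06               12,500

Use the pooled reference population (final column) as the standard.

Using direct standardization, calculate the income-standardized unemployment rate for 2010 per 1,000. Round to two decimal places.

172.87

Standard total = 64,700; weights = 0.0696, 0.0927, 0.0881, 0.2241, 0.1468, 0.1855, 0.1932.
Standardized rate: 0.0696×14.29 + 0.0927×28.14 + 0.0881×48.05 + 0.2241×98.73 + 0.1468×166.07 + 0.1855×245.20 + 0.1932×378.06 = 172.8660 per 1,000.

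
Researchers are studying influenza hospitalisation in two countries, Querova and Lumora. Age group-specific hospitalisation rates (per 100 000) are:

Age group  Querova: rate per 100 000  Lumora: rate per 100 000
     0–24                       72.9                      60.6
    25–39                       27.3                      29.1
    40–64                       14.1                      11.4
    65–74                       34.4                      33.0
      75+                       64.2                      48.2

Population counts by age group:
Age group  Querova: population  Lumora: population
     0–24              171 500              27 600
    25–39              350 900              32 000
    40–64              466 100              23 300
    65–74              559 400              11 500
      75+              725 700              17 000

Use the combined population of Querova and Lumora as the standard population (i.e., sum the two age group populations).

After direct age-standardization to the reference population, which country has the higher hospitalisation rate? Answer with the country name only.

Querova

Combined standard total = 2 385 000; weights = 0.0835, 0.1605, 0.2052, 0.2394, 0.3114.
Querova: 0.0835×72.9 + 0.1605×27.3 + 0.2052×14.1 + 0.2394×34.4 + 0.3114×64.2 = 41.5884 per 100 000.
Lumora: 0.0835×60.6 + 0.1605×29.1 + 0.2052×11.4 + 0.2394×33.0 + 0.3114×48.2 = 34.9790 per 100 000.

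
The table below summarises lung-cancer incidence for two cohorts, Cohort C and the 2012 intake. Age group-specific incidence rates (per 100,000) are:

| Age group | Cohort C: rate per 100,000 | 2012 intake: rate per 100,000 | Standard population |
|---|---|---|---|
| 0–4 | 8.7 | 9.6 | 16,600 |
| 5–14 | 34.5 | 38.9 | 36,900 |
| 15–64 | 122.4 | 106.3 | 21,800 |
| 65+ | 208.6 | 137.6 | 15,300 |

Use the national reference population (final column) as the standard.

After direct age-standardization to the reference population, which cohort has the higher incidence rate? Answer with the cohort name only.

Cohort C

Standard total = 90,600; weights = 0.1832, 0.4073, 0.2406, 0.1689.
Cohort C: 0.1832×8.7 + 0.4073×34.5 + 0.2406×122.4 + 0.1689×208.6 = 80.3242 per 100,000.
The 2012 intake: 0.1832×9.6 + 0.4073×38.9 + 0.2406×106.3 + 0.1689×137.6 = 66.4171 per 100,000.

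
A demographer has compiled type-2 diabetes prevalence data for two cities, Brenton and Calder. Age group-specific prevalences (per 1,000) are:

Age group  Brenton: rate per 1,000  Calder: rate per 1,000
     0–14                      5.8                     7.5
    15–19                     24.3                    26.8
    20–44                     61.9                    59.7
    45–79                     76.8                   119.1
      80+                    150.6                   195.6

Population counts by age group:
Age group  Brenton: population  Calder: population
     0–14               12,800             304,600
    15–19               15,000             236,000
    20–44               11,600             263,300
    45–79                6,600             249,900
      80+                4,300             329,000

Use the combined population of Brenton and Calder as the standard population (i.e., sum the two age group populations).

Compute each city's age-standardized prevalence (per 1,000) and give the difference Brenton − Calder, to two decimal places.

Combined standard total = 1,433,100; weights = 0.2215, 0.1751, 0.1918, 0.1790, 0.2326.
Brenton: 0.2215×5.8 + 0.1751×24.3 + 0.1918×61.9 + 0.1790×76.8 + 0.2326×150.6 = 66.1857 per 1,000.
Calder: 0.2215×7.5 + 0.1751×26.8 + 0.1918×59.7 + 0.1790×119.1 + 0.2326×195.6 = 84.6148 per 1,000.
Difference = 66.1857 − 84.6148 = -18.4291.

-18.43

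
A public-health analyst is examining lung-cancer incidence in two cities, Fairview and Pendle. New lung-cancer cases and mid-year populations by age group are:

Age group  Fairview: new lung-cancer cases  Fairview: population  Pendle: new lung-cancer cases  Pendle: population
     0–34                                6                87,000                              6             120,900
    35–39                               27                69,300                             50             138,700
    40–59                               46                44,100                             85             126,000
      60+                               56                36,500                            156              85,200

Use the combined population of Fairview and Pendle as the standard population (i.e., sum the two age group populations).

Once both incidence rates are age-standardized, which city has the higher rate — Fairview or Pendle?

Age-specific rates per 100,000 for Fairview: 6.90, 38.96, 104.31, 153.42.
For Pendle: 4.96, 36.05, 67.46, 183.10.
Combined standard total = 707,700; weights = 0.2938, 0.2939, 0.2404, 0.1720.
Fairview: 0.2938×6.90 + 0.2939×38.96 + 0.2404×104.31 + 0.1720×153.42 = 64.9319 per 100,000.
Pendle: 0.2938×4.96 + 0.2939×36.05 + 0.2404×67.46 + 0.1720×183.10 = 59.7542 per 100,000.
The crude rates (56.99 vs 63.08) would put Pendle higher, but that reflects its age composition; once standardized to a common age structure, Fairview has the higher underlying rate.

Fairview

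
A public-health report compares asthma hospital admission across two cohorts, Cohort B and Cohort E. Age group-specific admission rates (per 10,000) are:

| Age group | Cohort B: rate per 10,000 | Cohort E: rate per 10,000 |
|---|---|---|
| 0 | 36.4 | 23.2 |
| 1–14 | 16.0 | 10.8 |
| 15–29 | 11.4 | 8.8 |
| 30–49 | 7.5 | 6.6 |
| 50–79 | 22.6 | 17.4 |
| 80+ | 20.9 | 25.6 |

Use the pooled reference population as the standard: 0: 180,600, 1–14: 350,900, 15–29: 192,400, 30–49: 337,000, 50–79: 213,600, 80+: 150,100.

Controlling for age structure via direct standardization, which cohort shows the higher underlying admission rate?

Standard total = 1,424,600; weights = 0.1268, 0.2463, 0.1351, 0.2366, 0.1499, 0.1054.
Cohort B: 0.1268×36.4 + 0.2463×16.0 + 0.1351×11.4 + 0.2366×7.5 + 0.1499×22.6 + 0.1054×20.9 = 17.4600 per 10,000.
Cohort E: 0.1268×23.2 + 0.2463×10.8 + 0.1351×8.8 + 0.2366×6.6 + 0.1499×17.4 + 0.1054×25.6 = 13.6573 per 10,000.

Cohort B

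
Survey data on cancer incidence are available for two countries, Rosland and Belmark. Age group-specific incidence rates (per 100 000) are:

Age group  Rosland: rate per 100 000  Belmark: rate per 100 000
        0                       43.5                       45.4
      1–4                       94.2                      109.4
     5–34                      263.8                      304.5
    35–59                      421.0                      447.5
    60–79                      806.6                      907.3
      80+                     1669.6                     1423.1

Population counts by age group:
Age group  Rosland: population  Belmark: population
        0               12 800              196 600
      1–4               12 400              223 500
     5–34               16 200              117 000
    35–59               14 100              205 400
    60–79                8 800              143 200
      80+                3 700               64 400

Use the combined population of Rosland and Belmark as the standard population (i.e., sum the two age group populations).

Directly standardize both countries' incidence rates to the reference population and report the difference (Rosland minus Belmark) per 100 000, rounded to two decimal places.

Combined standard total = 1 018 100; weights = 0.2057, 0.2317, 0.1308, 0.2156, 0.1493, 0.0669.
Rosland: 0.2057×43.5 + 0.2317×94.2 + 0.1308×263.8 + 0.2156×421.0 + 0.1493×806.6 + 0.0669×1669.6 = 388.1557 per 100 000.
Belmark: 0.2057×45.4 + 0.2317×109.4 + 0.1308×304.5 + 0.2156×447.5 + 0.1493×907.3 + 0.0669×1423.1 = 401.6527 per 100 000.
Difference = 388.1557 − 401.6527 = -13.4970.

-13.50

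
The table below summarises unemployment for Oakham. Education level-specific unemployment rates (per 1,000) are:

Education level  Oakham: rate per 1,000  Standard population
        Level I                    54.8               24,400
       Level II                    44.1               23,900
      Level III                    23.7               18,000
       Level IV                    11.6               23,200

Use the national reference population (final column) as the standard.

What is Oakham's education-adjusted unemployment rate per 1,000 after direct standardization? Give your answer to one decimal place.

Standard total = 89,500; weights = 0.2726, 0.2670, 0.2011, 0.2592.
Standardized rate: 0.2726×54.8 + 0.2670×44.1 + 0.2011×23.7 + 0.2592×11.6 = 34.4897 per 1,000.

34.5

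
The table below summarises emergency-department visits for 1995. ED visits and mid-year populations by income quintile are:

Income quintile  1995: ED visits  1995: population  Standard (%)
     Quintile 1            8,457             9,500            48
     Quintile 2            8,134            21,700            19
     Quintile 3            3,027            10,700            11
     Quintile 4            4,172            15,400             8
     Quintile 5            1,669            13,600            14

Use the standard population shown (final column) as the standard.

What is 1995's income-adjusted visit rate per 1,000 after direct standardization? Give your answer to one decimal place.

568.5

Income-specific rates per 1,000 for 1995: 890.211, 374.839, 282.897, 270.909, 122.721.
Standard weights: 0.48, 0.19, 0.11, 0.08, 0.14.
Standardized rate: 0.4800×890.211 + 0.1900×374.839 + 0.1100×282.897 + 0.0800×270.909 + 0.1400×122.721 = 568.4927 per 1,000.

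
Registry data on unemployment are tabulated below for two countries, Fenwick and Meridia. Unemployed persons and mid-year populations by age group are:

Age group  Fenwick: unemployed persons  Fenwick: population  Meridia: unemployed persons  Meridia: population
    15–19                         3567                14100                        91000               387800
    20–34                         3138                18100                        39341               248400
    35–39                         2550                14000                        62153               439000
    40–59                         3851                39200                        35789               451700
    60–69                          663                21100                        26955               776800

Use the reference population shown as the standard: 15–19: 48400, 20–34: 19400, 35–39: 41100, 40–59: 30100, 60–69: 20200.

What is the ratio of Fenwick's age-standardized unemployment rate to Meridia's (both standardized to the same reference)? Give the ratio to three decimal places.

Age-specific rates per 1000 for Fenwick: 252.979, 173.370, 182.143, 98.240, 31.422.
For Meridia: 234.657, 158.378, 141.579, 79.232, 34.700.
Standard total = 159200; weights = 0.3040, 0.1219, 0.2582, 0.1891, 0.1269.
Fenwick: 0.3040×252.979 + 0.1219×173.370 + 0.2582×182.143 + 0.1891×98.240 + 0.1269×31.422 = 167.6216 per 1000.
Meridia: 0.3040×234.657 + 0.1219×158.378 + 0.2582×141.579 + 0.1891×79.232 + 0.1269×34.700 = 146.5743 per 1000.
Ratio = 167.6216 ÷ 146.5743 = 1.14360.

1.144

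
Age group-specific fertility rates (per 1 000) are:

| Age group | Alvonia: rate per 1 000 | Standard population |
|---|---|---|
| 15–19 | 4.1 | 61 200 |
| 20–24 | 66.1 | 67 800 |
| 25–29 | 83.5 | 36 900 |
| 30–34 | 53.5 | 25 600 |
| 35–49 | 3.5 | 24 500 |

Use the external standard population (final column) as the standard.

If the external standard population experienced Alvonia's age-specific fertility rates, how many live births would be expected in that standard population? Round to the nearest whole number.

Expected live births = Σ (standard pop × age-specific rate ÷ 1 000)
= 61 200×4.1/1 000 + 67 800×66.1/1 000 + 36 900×83.5/1 000 + 25 600×53.5/1 000 + 24 500×3.5/1 000
= 250.92 + 4481.58 + 3081.15 + 1369.60 + 85.75 = 9269.00.

9269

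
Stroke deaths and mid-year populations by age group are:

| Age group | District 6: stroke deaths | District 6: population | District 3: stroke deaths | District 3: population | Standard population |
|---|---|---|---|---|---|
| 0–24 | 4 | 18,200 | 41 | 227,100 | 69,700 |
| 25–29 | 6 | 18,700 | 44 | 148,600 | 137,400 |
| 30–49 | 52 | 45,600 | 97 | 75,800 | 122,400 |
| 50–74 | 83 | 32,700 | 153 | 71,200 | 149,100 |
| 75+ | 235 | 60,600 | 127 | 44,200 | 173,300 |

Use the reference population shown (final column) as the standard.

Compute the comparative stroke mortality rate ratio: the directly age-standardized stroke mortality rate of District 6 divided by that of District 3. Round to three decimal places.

1.215

Age-specific rates per 100,000 for District 6: 21.98, 32.09, 114.04, 253.82, 387.79.
For District 3: 18.05, 29.61, 127.97, 214.89, 287.33.
Standard total = 651,900; weights = 0.1069, 0.2108, 0.1878, 0.2287, 0.2658.
District 6: 0.1069×21.98 + 0.2108×32.09 + 0.1878×114.04 + 0.2287×253.82 + 0.2658×387.79 = 191.6660 per 100,000.
District 3: 0.1069×18.05 + 0.2108×29.61 + 0.1878×127.97 + 0.2287×214.89 + 0.2658×287.33 = 157.7299 per 100,000.
Ratio = 191.6660 ÷ 157.7299 = 1.21515.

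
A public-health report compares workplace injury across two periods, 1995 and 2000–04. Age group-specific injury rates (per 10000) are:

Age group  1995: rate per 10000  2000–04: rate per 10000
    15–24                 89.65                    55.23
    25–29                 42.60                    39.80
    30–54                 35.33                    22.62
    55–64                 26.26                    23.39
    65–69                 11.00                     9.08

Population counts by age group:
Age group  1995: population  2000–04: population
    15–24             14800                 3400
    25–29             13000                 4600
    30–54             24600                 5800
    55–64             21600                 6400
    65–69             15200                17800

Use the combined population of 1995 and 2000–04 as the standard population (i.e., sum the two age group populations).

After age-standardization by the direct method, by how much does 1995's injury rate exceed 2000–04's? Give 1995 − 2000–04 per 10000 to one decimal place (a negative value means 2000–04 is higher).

Combined standard total = 127200; weights = 0.1431, 0.1384, 0.2390, 0.2201, 0.2594.
1995: 0.1431×89.65 + 0.1384×42.60 + 0.2390×35.33 + 0.2201×26.26 + 0.2594×11.00 = 35.7995 per 10000.
2000–04: 0.1431×55.23 + 0.1384×39.80 + 0.2390×22.62 + 0.2201×23.39 + 0.2594×9.08 = 26.3198 per 10000.
Difference = 35.7995 − 26.3198 = 9.4798.

9.5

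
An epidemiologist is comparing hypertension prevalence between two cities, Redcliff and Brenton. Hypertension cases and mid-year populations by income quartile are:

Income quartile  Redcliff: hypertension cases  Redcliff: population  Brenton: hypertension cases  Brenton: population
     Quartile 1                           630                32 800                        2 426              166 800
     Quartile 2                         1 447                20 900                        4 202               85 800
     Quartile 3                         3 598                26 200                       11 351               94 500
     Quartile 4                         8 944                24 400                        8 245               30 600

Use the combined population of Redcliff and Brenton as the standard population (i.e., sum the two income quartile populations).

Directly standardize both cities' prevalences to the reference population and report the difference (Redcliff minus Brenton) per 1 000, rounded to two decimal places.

Income-specific rates per 1 000 for Redcliff: 19.207, 69.234, 137.328, 366.557.
For Brenton: 14.544, 48.974, 120.116, 269.444.
Combined standard total = 482 000; weights = 0.4141, 0.2214, 0.2504, 0.1141.
Redcliff: 0.4141×19.207 + 0.2214×69.234 + 0.2504×137.328 + 0.1141×366.557 = 99.4964 per 1 000.
Brenton: 0.4141×14.544 + 0.2214×48.974 + 0.2504×120.116 + 0.1141×269.444 = 77.6890 per 1 000.
Difference = 99.4964 − 77.6890 = 21.8074.

21.81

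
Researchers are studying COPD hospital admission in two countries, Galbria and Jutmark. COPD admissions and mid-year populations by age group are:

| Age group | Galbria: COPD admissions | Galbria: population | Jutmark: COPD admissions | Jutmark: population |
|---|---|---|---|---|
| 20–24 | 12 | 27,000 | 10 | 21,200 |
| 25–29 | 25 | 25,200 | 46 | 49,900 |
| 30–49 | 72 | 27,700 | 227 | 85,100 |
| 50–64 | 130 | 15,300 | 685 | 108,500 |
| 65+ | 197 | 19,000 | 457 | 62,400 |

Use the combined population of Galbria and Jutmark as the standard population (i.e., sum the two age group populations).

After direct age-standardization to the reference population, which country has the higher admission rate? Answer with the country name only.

Galbria

Age-specific rates per 10,000 for Galbria: 4.44, 9.92, 25.99, 84.97, 103.68.
For Jutmark: 4.72, 9.22, 26.67, 63.13, 73.24.
Combined standard total = 441,300; weights = 0.1092, 0.1702, 0.2556, 0.2805, 0.1845.
Galbria: 0.1092×4.44 + 0.1702×9.92 + 0.2556×25.99 + 0.2805×84.97 + 0.1845×103.68 = 51.7791 per 10,000.
Jutmark: 0.1092×4.72 + 0.1702×9.22 + 0.2556×26.67 + 0.2805×63.13 + 0.1845×73.24 = 40.1224 per 10,000.
The crude rates (38.18 vs 43.56) would put Jutmark higher, but that reflects its age composition; once standardized to a common age structure, Galbria has the higher underlying rate.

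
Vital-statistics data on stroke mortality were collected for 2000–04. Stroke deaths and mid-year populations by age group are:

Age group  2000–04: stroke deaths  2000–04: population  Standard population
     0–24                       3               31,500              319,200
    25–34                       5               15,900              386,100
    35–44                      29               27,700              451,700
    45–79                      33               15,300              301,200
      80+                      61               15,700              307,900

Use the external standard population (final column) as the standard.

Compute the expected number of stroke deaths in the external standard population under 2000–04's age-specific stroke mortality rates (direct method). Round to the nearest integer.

Age-specific rates per 100,000 for 2000–04: 9.52, 31.45, 104.69, 215.69, 388.54.
Expected stroke deaths = Σ (standard pop × age-specific rate ÷ 100,000)
= 319,200×9.52/100,000 + 386,100×31.45/100,000 + 451,700×104.69/100,000 + 301,200×215.69/100,000 + 307,900×388.54/100,000
= 30.40 + 121.42 + 472.90 + 649.65 + 1196.30 = 2470.66.

2471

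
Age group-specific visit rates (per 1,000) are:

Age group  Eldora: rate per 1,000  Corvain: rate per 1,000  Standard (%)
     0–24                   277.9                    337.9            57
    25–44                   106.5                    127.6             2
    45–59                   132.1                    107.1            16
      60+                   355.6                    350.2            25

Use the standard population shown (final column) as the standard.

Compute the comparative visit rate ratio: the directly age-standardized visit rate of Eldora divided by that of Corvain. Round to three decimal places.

Standard weights: 0.57, 0.02, 0.16, 0.25.
Eldora: 0.5700×277.9 + 0.0200×106.5 + 0.1600×132.1 + 0.2500×355.6 = 270.5690 per 1,000.
Corvain: 0.5700×337.9 + 0.0200×127.6 + 0.1600×107.1 + 0.2500×350.2 = 299.8410 per 1,000.
Ratio = 270.5690 ÷ 299.8410 = 0.90237.

0.902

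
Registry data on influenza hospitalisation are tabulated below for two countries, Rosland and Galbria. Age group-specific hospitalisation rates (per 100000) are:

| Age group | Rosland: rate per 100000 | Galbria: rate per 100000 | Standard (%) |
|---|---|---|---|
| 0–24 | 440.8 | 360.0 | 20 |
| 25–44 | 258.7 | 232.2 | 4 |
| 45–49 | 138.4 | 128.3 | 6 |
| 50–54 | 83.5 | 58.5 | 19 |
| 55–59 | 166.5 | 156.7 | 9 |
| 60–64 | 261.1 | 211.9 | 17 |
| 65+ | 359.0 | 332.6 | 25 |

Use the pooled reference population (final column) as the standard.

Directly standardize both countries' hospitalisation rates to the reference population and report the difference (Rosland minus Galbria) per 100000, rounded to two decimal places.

38.42

Standard weights: 0.20, 0.04, 0.06, 0.19, 0.09, 0.17, 0.25.
Rosland: 0.2000×440.8 + 0.0400×258.7 + 0.0600×138.4 + 0.1900×83.5 + 0.0900×166.5 + 0.1700×261.1 + 0.2500×359.0 = 271.7990 per 100000.
Galbria: 0.2000×360.0 + 0.0400×232.2 + 0.0600×128.3 + 0.1900×58.5 + 0.0900×156.7 + 0.1700×211.9 + 0.2500×332.6 = 233.3770 per 100000.
Difference = 271.7990 − 233.3770 = 38.4220.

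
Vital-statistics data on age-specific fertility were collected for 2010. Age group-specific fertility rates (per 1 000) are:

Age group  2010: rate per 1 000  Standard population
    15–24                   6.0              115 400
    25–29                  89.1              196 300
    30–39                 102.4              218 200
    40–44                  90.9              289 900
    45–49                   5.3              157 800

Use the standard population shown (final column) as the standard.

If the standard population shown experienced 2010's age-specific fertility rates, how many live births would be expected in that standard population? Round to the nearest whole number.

67715

Expected live births = Σ (standard pop × age-specific rate ÷ 1 000)
= 115 400×6.0/1 000 + 196 300×89.1/1 000 + 218 200×102.4/1 000 + 289 900×90.9/1 000 + 157 800×5.3/1 000
= 692.40 + 17490.33 + 22343.68 + 26351.91 + 836.34 = 67714.66.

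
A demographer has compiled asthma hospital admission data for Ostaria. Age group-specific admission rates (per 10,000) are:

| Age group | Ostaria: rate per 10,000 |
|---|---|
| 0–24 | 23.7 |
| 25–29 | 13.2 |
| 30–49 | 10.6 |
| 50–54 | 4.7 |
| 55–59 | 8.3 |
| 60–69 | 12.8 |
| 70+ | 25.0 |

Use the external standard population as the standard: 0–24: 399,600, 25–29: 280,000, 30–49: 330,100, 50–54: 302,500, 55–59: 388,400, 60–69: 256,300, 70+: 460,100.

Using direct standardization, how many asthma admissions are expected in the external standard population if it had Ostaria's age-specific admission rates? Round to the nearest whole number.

3609

Expected asthma admissions = Σ (standard pop × age-specific rate ÷ 10,000)
= 399,600×23.7/10,000 + 280,000×13.2/10,000 + 330,100×10.6/10,000 + 302,500×4.7/10,000 + 388,400×8.3/10,000 + 256,300×12.8/10,000 + 460,100×25.0/10,000
= 947.05 + 369.60 + 349.91 + 142.18 + 322.37 + 328.06 + 1150.25 = 3609.42.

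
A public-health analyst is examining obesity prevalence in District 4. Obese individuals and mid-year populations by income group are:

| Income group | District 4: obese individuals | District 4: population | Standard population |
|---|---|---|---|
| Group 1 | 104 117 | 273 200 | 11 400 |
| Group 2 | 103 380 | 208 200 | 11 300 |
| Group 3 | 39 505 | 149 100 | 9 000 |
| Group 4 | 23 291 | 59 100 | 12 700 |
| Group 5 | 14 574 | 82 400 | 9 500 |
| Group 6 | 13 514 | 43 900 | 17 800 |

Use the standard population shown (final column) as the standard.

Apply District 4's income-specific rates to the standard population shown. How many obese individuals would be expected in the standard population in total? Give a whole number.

24505

Income-specific rates per 1 000 for District 4: 381.102, 496.542, 264.956, 394.095, 176.869, 307.836.
Expected obese individuals = Σ (standard pop × income-specific rate ÷ 1 000)
= 11 400×381.102/1 000 + 11 300×496.542/1 000 + 9 000×264.956/1 000 + 12 700×394.095/1 000 + 9 500×176.869/1 000 + 17 800×307.836/1 000
= 4344.56 + 5610.92 + 2384.61 + 5005.00 + 1680.25 + 5479.48 = 24504.83.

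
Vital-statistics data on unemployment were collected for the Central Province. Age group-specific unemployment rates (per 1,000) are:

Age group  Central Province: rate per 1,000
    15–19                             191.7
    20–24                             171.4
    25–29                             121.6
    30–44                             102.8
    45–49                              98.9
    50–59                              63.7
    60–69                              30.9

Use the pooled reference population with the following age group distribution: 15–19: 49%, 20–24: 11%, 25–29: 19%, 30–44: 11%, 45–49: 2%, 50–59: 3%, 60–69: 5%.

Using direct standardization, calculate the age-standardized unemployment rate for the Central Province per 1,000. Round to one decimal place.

Standard weights: 0.49, 0.11, 0.19, 0.11, 0.02, 0.03, 0.05.
Standardized rate: 0.4900×191.7 + 0.1100×171.4 + 0.1900×121.6 + 0.1100×102.8 + 0.0200×98.9 + 0.0300×63.7 + 0.0500×30.9 = 152.6330 per 1,000.

152.6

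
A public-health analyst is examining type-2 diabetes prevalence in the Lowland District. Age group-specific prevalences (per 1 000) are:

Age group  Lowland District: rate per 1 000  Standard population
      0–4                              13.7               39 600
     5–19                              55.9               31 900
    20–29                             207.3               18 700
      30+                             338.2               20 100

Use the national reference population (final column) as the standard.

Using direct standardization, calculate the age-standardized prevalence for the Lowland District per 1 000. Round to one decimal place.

117.9

Standard total = 110 300; weights = 0.3590, 0.2892, 0.1695, 0.1822.
Standardized rate: 0.3590×13.7 + 0.2892×55.9 + 0.1695×207.3 + 0.1822×338.2 = 117.8609 per 1 000.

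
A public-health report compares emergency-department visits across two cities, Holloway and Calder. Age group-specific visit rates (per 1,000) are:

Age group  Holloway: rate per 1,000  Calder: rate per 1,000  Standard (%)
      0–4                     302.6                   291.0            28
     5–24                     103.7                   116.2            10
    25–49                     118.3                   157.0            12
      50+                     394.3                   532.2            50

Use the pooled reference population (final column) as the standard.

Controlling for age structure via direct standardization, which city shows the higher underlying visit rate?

Calder

Standard weights: 0.28, 0.10, 0.12, 0.50.
Holloway: 0.2800×302.6 + 0.1000×103.7 + 0.1200×118.3 + 0.5000×394.3 = 306.4440 per 1,000.
Calder: 0.2800×291.0 + 0.1000×116.2 + 0.1200×157.0 + 0.5000×532.2 = 378.0400 per 1,000.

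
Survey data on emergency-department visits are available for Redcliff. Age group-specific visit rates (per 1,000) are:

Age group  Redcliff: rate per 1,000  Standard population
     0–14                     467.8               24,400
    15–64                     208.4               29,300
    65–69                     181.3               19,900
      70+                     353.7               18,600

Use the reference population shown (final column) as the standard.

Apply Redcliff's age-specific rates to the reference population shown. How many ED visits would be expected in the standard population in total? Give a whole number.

27707

Expected ED visits = Σ (standard pop × age-specific rate ÷ 1,000)
= 24,400×467.8/1,000 + 29,300×208.4/1,000 + 19,900×181.3/1,000 + 18,600×353.7/1,000
= 11414.32 + 6106.12 + 3607.87 + 6578.82 = 27707.13.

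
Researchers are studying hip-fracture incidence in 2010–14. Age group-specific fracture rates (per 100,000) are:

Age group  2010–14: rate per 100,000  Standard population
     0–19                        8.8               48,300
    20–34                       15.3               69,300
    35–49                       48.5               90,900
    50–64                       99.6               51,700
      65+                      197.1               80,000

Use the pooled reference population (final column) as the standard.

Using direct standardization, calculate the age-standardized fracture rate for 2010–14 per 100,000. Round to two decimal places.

Standard total = 340,200; weights = 0.1420, 0.2037, 0.2672, 0.1520, 0.2352.
Standardized rate: 0.1420×8.8 + 0.2037×15.3 + 0.2672×48.5 + 0.1520×99.6 + 0.2352×197.1 = 78.8104 per 100,000.

78.81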